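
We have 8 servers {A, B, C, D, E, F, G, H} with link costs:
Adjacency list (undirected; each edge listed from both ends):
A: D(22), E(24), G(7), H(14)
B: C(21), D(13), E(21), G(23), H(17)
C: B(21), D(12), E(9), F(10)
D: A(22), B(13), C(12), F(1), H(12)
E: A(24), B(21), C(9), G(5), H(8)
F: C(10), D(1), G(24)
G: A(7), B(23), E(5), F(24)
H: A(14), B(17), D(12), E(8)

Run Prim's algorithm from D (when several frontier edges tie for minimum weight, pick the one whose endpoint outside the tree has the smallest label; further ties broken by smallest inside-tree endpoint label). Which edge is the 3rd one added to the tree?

C-E

Grow the tree from D using Prim:
Step 1: cheapest edge leaving the tree is D—F (1); add F.
Step 2: cheapest edge leaving the tree is C—F (10); add C.
Step 3: cheapest edge leaving the tree is C—E (9); add E.
Step 4: cheapest edge leaving the tree is E—G (5); add G.
Step 5: cheapest edge leaving the tree is A—G (7); add A.
Step 6: cheapest edge leaving the tree is E—H (8); add H.
Step 7: cheapest edge leaving the tree is B—D (13); add B.
The 3rd edge added is C—E.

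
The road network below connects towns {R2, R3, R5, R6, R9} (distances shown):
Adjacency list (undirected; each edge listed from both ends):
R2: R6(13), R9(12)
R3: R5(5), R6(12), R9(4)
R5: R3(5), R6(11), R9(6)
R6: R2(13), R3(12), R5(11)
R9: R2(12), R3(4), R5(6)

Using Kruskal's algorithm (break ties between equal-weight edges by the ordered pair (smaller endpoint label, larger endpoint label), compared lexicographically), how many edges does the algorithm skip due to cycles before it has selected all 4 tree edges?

1

Sort edges by weight, then run Kruskal:
R3–R9 (4): add. Components now {R2} {R3,R9} {R5} {R6}
R3–R5 (5): add. Components now {R2} {R3,R5,R9} {R6}
R5–R9 (6): skip — R9 and R5 already connected.
R5–R6 (11): add. Components now {R2} {R3,R5,R6,R9}
R2–R9 (12): add. Components now {R2,R3,R5,R6,R9}
Edges rejected before the tree was complete: 1.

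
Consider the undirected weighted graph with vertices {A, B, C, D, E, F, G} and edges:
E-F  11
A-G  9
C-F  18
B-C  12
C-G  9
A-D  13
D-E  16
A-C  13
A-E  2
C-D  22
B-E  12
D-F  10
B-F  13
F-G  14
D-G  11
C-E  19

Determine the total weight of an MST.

53

Prim, starting at D.
Step 1: cheapest edge leaving the tree is D-F (10); add F.
Step 2: cheapest edge leaving the tree is E-F (11); add E.
Step 3: cheapest edge leaving the tree is A-E (2); add A.
Step 4: cheapest edge leaving the tree is A-G (9); add G.
Step 5: cheapest edge leaving the tree is C-G (9); add C.
Step 6: cheapest edge leaving the tree is B-C (12); add B.
MST edges: D-F, E-F, A-E, A-G, C-G, B-C; total weight 10+11+2+9+9+12 = 53.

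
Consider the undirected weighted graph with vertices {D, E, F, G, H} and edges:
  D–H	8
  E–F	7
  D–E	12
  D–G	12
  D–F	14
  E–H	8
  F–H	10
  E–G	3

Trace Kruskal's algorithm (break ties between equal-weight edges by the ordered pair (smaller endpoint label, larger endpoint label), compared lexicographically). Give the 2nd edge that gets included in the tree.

Kruskal's algorithm — process edges by increasing weight (ties by edge label):
E–G (3): add — endpoints in different components.
E–F (7): add — endpoints in different components.
D–H (8): add — endpoints in different components.
E–H (8): add — endpoints in different components.
The 2nd edge added is E–F.

E-F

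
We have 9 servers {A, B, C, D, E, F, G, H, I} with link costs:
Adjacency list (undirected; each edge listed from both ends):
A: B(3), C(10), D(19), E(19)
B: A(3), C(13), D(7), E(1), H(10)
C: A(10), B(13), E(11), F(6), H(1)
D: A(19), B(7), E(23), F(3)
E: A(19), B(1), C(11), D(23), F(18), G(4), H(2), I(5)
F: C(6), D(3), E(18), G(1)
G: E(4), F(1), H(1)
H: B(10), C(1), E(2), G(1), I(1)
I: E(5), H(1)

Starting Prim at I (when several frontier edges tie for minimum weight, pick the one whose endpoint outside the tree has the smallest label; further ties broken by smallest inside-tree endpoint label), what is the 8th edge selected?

Grow the tree from I using Prim:
Step 1: cheapest edge leaving the tree is H—I (1); add H.
Step 2: cheapest edge leaving the tree is C—H (1); add C.
Step 3: cheapest edge leaving the tree is G—H (1); add G.
Step 4: cheapest edge leaving the tree is F—G (1); add F.
Step 5: cheapest edge leaving the tree is E—H (2); add E.
Step 6: cheapest edge leaving the tree is B—E (1); add B.
Step 7: cheapest edge leaving the tree is A—B (3); add A.
Step 8: cheapest edge leaving the tree is D—F (3); add D.
The 8th edge added is D—F.

D-F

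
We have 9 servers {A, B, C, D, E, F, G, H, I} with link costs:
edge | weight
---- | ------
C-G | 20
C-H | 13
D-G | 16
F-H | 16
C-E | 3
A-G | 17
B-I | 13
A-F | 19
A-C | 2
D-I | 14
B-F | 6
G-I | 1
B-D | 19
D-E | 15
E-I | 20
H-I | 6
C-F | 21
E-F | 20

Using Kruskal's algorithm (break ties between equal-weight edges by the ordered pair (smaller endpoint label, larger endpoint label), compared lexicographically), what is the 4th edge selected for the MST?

B-F

Sort edges by weight, then run Kruskal:
G-I (1): add — endpoints in different components.
A-C (2): add — endpoints in different components.
C-E (3): add — endpoints in different components.
B-F (6): add — endpoints in different components.
H-I (6): add — endpoints in different components.
B-I (13): add — endpoints in different components.
C-H (13): add — endpoints in different components.
D-I (14): add — endpoints in different components.
The 4th edge added is B-F.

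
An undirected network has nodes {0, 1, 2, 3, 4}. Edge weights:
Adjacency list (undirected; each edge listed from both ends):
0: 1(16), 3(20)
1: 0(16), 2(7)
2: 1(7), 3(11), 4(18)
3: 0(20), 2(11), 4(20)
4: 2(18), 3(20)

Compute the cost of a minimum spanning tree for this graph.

52

Kruskal's algorithm — process edges by increasing weight (ties by edge label):
1 2 (7): add — endpoints in different components.
2 3 (11): add — endpoints in different components.
0 1 (16): add — endpoints in different components.
2 4 (18): add — endpoints in different components.
MST edges: 1 2, 2 3, 0 1, 2 4; total weight 7+11+16+18 = 52.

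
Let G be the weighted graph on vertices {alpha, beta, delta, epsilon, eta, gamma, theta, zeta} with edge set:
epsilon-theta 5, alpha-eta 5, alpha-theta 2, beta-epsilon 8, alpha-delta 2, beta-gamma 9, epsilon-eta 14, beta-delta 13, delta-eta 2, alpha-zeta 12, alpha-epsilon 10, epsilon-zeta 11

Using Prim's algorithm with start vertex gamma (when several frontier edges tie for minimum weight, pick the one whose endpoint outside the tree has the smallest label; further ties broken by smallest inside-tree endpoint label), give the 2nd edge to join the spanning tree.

Prim's algorithm from gamma:
Step 1: cheapest edge leaving the tree is beta-gamma (9); add beta.
Step 2: cheapest edge leaving the tree is beta-epsilon (8); add epsilon.
Step 3: cheapest edge leaving the tree is epsilon-theta (5); add theta.
Step 4: cheapest edge leaving the tree is alpha-theta (2); add alpha.
Step 5: cheapest edge leaving the tree is alpha-delta (2); add delta.
Step 6: cheapest edge leaving the tree is delta-eta (2); add eta.
Step 7: cheapest edge leaving the tree is epsilon-zeta (11); add zeta.
The 2nd edge added is beta-epsilon.

beta-epsilon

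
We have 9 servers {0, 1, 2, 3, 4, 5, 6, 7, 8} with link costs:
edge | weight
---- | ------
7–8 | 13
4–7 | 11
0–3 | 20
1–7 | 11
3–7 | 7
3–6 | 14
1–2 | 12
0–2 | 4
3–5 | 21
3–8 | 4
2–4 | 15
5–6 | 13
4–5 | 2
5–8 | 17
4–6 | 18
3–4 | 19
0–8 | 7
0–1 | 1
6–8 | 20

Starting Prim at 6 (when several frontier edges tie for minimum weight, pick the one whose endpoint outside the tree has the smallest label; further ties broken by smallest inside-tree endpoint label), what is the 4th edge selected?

3-7

Grow the tree from 6 using Prim:
Step 1: cheapest edge leaving the tree is 5–6 (13); add 5.
Step 2: cheapest edge leaving the tree is 4–5 (2); add 4.
Step 3: cheapest edge leaving the tree is 4–7 (11); add 7.
Step 4: cheapest edge leaving the tree is 3–7 (7); add 3.
Step 5: cheapest edge leaving the tree is 3–8 (4); add 8.
Step 6: cheapest edge leaving the tree is 0–8 (7); add 0.
Step 7: cheapest edge leaving the tree is 0–1 (1); add 1.
Step 8: cheapest edge leaving the tree is 0–2 (4); add 2.
The 4th edge added is 3–7.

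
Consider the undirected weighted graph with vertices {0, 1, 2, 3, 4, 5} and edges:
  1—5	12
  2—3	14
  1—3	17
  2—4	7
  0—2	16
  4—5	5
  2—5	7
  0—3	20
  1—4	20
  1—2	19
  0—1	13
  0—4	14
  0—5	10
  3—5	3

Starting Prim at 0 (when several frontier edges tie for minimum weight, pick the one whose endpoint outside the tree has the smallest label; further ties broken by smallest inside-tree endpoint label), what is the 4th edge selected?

Prim, starting at 0.
Step 1: cheapest edge leaving the tree is 0—5 (10); add 5.
Step 2: cheapest edge leaving the tree is 3—5 (3); add 3.
Step 3: cheapest edge leaving the tree is 4—5 (5); add 4.
Step 4: cheapest edge leaving the tree is 2—4 (7); add 2.
Step 5: cheapest edge leaving the tree is 1—5 (12); add 1.
The 4th edge added is 2—4.

2-4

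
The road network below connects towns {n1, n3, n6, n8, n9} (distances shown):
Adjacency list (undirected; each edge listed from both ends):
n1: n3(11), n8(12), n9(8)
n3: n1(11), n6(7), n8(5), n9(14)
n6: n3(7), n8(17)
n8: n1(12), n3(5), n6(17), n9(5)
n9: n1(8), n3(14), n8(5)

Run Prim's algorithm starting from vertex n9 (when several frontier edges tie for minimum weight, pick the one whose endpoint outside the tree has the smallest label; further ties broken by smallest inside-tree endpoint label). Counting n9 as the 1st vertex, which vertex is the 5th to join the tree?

Prim, starting at n9.
Step 1: frontier [n8—n9 5, n1—n9 8, n3—n9 14] → take n8—n9 (5); add n8.
Step 2: frontier [n3—n8 5, n1—n8 12, n6—n8 17, n1—n9 8, n3—n9 14] → take n3—n8 (5); add n3.
Step 3: frontier [n3—n6 7, n1—n3 11, n1—n8 12, n6—n8 17, n1—n9 8] → take n3—n6 (7); add n6.
Step 4: frontier [n1—n3 11, n1—n8 12, n1—n9 8] → take n1—n9 (8); add n1.
Vertex order: n9, n8, n3, n6, n1. The 5th vertex is n1.

n1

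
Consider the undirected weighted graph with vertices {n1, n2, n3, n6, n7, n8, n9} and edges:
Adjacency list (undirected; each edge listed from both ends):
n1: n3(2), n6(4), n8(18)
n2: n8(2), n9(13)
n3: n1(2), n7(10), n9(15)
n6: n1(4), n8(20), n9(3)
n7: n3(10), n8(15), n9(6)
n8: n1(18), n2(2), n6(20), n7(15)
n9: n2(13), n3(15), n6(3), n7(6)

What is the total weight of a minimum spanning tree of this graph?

30

Kruskal: consider edges lightest-first.
n1-n3 (2): add. Components now {n1,n3} {n2} {n6} {n8} {n7} {n9}
n2-n8 (2): add. Components now {n1,n3} {n2,n8} {n6} {n7} {n9}
n6-n9 (3): add. Components now {n1,n3} {n2,n8} {n6,n9} {n7}
n1-n6 (4): add. Components now {n1,n3,n6,n9} {n2,n8} {n7}
n7-n9 (6): add. Components now {n1,n3,n6,n7,n9} {n2,n8}
n3-n7 (10): skip — n7 and n3 already connected.
n2-n9 (13): add. Components now {n1,n2,n3,n6,n7,n8,n9}
MST edges: n1-n3, n2-n8, n6-n9, n1-n6, n7-n9, n2-n9; total weight 2+2+3+4+6+13 = 30.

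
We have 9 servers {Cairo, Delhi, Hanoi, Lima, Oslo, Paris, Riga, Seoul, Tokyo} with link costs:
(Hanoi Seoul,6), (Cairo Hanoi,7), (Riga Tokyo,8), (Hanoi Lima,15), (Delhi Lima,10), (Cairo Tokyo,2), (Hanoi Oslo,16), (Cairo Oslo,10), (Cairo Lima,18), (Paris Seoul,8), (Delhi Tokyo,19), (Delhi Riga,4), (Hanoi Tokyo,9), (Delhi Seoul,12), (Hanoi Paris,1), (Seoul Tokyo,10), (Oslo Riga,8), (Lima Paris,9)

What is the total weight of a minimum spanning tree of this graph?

45

Prim, starting at Seoul.
Step 1: cheapest edge leaving the tree is Hanoi Seoul (6); add Hanoi.
Step 2: cheapest edge leaving the tree is Hanoi Paris (1); add Paris.
Step 3: cheapest edge leaving the tree is Cairo Hanoi (7); add Cairo.
Step 4: cheapest edge leaving the tree is Cairo Tokyo (2); add Tokyo.
Step 5: cheapest edge leaving the tree is Riga Tokyo (8); add Riga.
Step 6: cheapest edge leaving the tree is Delhi Riga (4); add Delhi.
Step 7: cheapest edge leaving the tree is Oslo Riga (8); add Oslo.
Step 8: cheapest edge leaving the tree is Lima Paris (9); add Lima.
MST edges: Hanoi Seoul, Hanoi Paris, Cairo Hanoi, Cairo Tokyo, Riga Tokyo, Delhi Riga, Oslo Riga, Lima Paris; total weight 6+1+7+2+8+4+8+9 = 45.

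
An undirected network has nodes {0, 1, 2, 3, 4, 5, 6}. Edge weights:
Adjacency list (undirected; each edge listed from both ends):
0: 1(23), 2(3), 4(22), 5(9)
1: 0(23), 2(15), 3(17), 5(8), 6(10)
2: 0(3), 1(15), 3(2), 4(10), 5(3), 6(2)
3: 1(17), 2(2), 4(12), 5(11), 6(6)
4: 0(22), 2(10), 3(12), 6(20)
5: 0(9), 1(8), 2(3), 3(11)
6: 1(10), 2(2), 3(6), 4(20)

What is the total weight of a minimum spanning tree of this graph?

28

Kruskal's algorithm — process edges by increasing weight (ties by edge label):
2 3 (2): add. Components now {0} {1} {2,3} {4} {5} {6}
2 6 (2): add. Components now {0} {1} {2,3,6} {4} {5}
0 2 (3): add. Components now {0,2,3,6} {1} {4} {5}
2 5 (3): add. Components now {0,2,3,5,6} {1} {4}
3 6 (6): skip — 3 and 6 already connected.
1 5 (8): add. Components now {0,1,2,3,5,6} {4}
0 5 (9): skip — 0 and 5 already connected.
1 6 (10): skip — 1 and 6 already connected.
2 4 (10): add. Components now {0,1,2,3,4,5,6}
MST edges: 2 3, 2 6, 0 2, 2 5, 1 5, 2 4; total weight 2+2+3+3+8+10 = 28.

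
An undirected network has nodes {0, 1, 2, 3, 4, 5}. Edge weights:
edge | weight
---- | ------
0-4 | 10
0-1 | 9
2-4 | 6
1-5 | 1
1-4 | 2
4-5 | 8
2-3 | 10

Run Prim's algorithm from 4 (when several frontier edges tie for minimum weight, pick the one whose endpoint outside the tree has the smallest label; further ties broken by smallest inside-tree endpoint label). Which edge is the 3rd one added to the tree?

2-4

Grow the tree from 4 using Prim:
Step 1: frontier [1-4 2, 2-4 6, 4-5 8, 0-4 10] → take 1-4 (2); add 1.
Step 2: frontier [1-5 1, 0-1 9, 2-4 6, 4-5 8, 0-4 10] → take 1-5 (1); add 5.
Step 3: frontier [0-1 9, 2-4 6, 0-4 10] → take 2-4 (6); add 2.
Step 4: frontier [0-1 9, 2-3 10, 0-4 10] → take 0-1 (9); add 0.
Step 5: frontier [2-3 10] → take 2-3 (10); add 3.
The 3rd edge added is 2-4.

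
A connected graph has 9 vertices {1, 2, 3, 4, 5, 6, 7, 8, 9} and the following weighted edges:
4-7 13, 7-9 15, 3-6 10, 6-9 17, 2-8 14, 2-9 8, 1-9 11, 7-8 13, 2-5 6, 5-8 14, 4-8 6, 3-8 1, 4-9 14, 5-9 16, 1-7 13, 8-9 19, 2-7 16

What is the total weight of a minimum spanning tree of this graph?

Prim, starting at 1.
Step 1: cheapest edge leaving the tree is 1-9 (11); add 9.
Step 2: cheapest edge leaving the tree is 2-9 (8); add 2.
Step 3: cheapest edge leaving the tree is 2-5 (6); add 5.
Step 4: cheapest edge leaving the tree is 1-7 (13); add 7.
Step 5: cheapest edge leaving the tree is 4-7 (13); add 4.
Step 6: cheapest edge leaving the tree is 4-8 (6); add 8.
Step 7: cheapest edge leaving the tree is 3-8 (1); add 3.
Step 8: cheapest edge leaving the tree is 3-6 (10); add 6.
MST edges: 1-9, 2-9, 2-5, 1-7, 4-7, 4-8, 3-8, 3-6; total weight 11+8+6+13+13+6+1+10 = 68.

68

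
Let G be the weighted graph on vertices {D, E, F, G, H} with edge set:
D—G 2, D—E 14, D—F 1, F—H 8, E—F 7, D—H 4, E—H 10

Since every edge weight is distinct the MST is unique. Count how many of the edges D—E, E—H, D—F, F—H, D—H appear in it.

Sort edges by weight, then run Kruskal:
D—F (1): add — endpoints in different components.
D—G (2): add — endpoints in different components.
D—H (4): add — endpoints in different components.
E—F (7): add — endpoints in different components.
MST edge set: {D—F, D—G, D—H, E—F}.
Of the listed edges, {D—F, D—H} are in the MST → 2.

2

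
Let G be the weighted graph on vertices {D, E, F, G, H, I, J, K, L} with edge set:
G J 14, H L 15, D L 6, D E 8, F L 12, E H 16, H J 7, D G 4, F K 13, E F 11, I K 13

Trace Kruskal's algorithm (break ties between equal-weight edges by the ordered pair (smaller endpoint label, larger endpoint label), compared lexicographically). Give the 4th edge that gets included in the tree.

Sort edges by weight, then run Kruskal:
D G (4): add — endpoints in different components.
D L (6): add — endpoints in different components.
H J (7): add — endpoints in different components.
D E (8): add — endpoints in different components.
E F (11): add — endpoints in different components.
F L (12): skip — F and L already connected.
F K (13): add — endpoints in different components.
I K (13): add — endpoints in different components.
G J (14): add — endpoints in different components.
The 4th edge added is D E.

D-E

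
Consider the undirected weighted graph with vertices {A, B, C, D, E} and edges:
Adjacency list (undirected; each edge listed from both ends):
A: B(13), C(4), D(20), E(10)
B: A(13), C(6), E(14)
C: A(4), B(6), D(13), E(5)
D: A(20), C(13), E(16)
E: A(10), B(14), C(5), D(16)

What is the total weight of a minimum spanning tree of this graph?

Prim, starting at D.
Step 1: frontier [C–D 13, D–E 16, A–D 20] → take C–D (13); add C.
Step 2: frontier [A–C 4, C–E 5, B–C 6, D–E 16, A–D 20] → take A–C (4); add A.
Step 3: frontier [A–E 10, A–B 13, C–E 5, B–C 6, D–E 16] → take C–E (5); add E.
Step 4: frontier [A–B 13, B–C 6, B–E 14] → take B–C (6); add B.
MST edges: C–D, A–C, C–E, B–C; total weight 13+4+5+6 = 28.

28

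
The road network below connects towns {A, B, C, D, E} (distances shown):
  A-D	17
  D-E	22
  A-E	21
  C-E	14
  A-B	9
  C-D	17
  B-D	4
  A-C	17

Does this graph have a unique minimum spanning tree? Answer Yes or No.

No

Kruskal's algorithm — process edges by increasing weight (ties by edge label):
B-D (4): add — endpoints in different components.
A-B (9): add — endpoints in different components.
C-E (14): add — endpoints in different components.
A-C (17): add — endpoints in different components.
Non-tree edge C-D has weight 17, equal to the heaviest edge on its tree cycle — swapping gives another MST of the same weight. Not unique.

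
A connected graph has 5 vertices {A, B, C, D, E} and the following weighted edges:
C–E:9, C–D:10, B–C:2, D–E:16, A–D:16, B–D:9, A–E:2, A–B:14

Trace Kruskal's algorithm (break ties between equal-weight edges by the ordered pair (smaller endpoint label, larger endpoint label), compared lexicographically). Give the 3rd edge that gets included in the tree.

B-D

Kruskal's algorithm — process edges by increasing weight (ties by edge label):
A–E (2): add. Components now {A,E} {B} {C} {D}
B–C (2): add. Components now {A,E} {B,C} {D}
B–D (9): add. Components now {A,E} {B,C,D}
C–E (9): add. Components now {A,B,C,D,E}
The 3rd edge added is B–D.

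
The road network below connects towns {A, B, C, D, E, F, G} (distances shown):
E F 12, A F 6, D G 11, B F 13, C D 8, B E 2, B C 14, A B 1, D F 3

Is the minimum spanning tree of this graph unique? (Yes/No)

Yes

Kruskal: consider edges lightest-first.
A B (1): add — endpoints in different components.
B E (2): add — endpoints in different components.
D F (3): add — endpoints in different components.
A F (6): add — endpoints in different components.
C D (8): add — endpoints in different components.
D G (11): add — endpoints in different components.
Every non-tree edge has weight strictly greater than the heaviest edge on the tree path between its endpoints, so the MST is unique.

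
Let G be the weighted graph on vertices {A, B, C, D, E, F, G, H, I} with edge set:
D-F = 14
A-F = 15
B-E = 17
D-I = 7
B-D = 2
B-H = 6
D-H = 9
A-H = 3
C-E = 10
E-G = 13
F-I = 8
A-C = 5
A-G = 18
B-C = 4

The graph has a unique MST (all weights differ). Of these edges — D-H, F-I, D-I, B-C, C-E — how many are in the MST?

4

Kruskal's algorithm — process edges by increasing weight (ties by edge label):
B-D (2): add — endpoints in different components.
A-H (3): add — endpoints in different components.
B-C (4): add — endpoints in different components.
A-C (5): add — endpoints in different components.
B-H (6): skip — B and H already connected.
D-I (7): add — endpoints in different components.
F-I (8): add — endpoints in different components.
D-H (9): skip — D and H already connected.
C-E (10): add — endpoints in different components.
E-G (13): add — endpoints in different components.
MST edge set: {B-D, A-H, B-C, A-C, D-I, F-I, C-E, E-G}.
Of the listed edges, {F-I, D-I, B-C, C-E} are in the MST → 4.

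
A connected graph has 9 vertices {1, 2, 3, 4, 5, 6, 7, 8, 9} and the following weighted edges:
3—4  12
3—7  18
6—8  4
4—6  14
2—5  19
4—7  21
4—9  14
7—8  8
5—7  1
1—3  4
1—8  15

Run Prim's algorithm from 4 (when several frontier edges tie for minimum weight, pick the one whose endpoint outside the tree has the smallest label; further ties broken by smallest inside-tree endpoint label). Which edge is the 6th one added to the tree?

5-7

Grow the tree from 4 using Prim:
Step 1: frontier [3—4 12, 4—6 14, 4—9 14, 4—7 21] → take 3—4 (12); add 3.
Step 2: frontier [1—3 4, 3—7 18, 4—6 14, 4—9 14, 4—7 21] → take 1—3 (4); add 1.
Step 3: frontier [1—8 15, 3—7 18, 4—6 14, 4—9 14, 4—7 21] → take 4—6 (14); add 6.
Step 4: frontier [1—8 15, 3—7 18, 4—9 14, 4—7 21, 6—8 4] → take 6—8 (4); add 8.
Step 5: frontier [3—7 18, 4—9 14, 4—7 21, 7—8 8] → take 7—8 (8); add 7.
Step 6: frontier [4—9 14, 5—7 1] → take 5—7 (1); add 5.
Step 7: frontier [4—9 14, 2—5 19] → take 4—9 (14); add 9.
Step 8: frontier [2—5 19] → take 2—5 (19); add 2.
The 6th edge added is 5—7.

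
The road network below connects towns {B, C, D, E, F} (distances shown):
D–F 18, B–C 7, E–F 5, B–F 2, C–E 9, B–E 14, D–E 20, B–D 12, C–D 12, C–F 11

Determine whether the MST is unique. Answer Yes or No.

Sort edges by weight, then run Kruskal:
B–F (2): add — endpoints in different components.
E–F (5): add — endpoints in different components.
B–C (7): add — endpoints in different components.
C–E (9): skip — C and E already connected.
C–F (11): skip — C and F already connected.
B–D (12): add — endpoints in different components.
Non-tree edge C–D has weight 12, equal to the heaviest edge on its tree cycle — swapping gives another MST of the same weight. Not unique.

No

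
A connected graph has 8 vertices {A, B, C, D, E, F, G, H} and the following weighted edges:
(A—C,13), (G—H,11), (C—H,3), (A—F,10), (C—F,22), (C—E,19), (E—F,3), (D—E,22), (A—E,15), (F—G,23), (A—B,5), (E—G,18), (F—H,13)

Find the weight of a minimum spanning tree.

Prim's algorithm from G:
Step 1: frontier [G—H 11, E—G 18, F—G 23] → take G—H (11); add H.
Step 2: frontier [E—G 18, F—G 23, C—H 3, F—H 13] → take C—H (3); add C.
Step 3: frontier [A—C 13, C—E 19, C—F 22, E—G 18, F—G 23, F—H 13] → take A—C (13); add A.
Step 4: frontier [A—B 5, A—F 10, A—E 15, C—E 19, C—F 22, E—G 18, F—G 23, F—H 13] → take A—B (5); add B.
Step 5: frontier [A—F 10, A—E 15, C—E 19, C—F 22, E—G 18, F—G 23, F—H 13] → take A—F (10); add F.
Step 6: frontier [A—E 15, C—E 19, E—F 3, E—G 18] → take E—F (3); add E.
Step 7: frontier [D—E 22] → take D—E (22); add D.
MST edges: G—H, C—H, A—C, A—B, A—F, E—F, D—E; total weight 11+3+13+5+10+3+22 = 67.

67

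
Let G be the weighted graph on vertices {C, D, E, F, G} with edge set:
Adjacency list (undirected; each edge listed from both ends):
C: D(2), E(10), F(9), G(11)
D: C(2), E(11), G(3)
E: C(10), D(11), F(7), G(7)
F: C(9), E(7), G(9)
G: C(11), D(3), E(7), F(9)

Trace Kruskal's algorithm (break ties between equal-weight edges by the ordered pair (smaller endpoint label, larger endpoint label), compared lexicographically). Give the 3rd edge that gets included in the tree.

Sort edges by weight, then run Kruskal:
C D (2): add — endpoints in different components.
D G (3): add — endpoints in different components.
E F (7): add — endpoints in different components.
E G (7): add — endpoints in different components.
The 3rd edge added is E F.

E-F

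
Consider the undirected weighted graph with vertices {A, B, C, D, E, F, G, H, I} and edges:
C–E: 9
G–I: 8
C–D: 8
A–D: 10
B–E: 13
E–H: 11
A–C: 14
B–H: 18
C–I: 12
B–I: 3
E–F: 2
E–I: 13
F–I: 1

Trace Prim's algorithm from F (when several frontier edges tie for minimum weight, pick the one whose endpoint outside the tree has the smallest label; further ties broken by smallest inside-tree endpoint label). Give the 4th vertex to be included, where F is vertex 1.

Prim's algorithm from F:
Step 1: frontier [F–I 1, E–F 2] → take F–I (1); add I.
Step 2: frontier [E–F 2, B–I 3, G–I 8, C–I 12, E–I 13] → take E–F (2); add E.
Step 3: frontier [C–E 9, E–H 11, B–E 13, B–I 3, G–I 8, C–I 12] → take B–I (3); add B.
Step 4: frontier [B–H 18, C–E 9, E–H 11, G–I 8, C–I 12] → take G–I (8); add G.
Step 5: frontier [B–H 18, C–E 9, E–H 11, C–I 12] → take C–E (9); add C.
Step 6: frontier [B–H 18, C–D 8, A–C 14, E–H 11] → take C–D (8); add D.
Step 7: frontier [B–H 18, A–C 14, A–D 10, E–H 11] → take A–D (10); add A.
Step 8: frontier [B–H 18, E–H 11] → take E–H (11); add H.
Vertex order: F, I, E, B, G, C, D, A, H. The 4th vertex is B.

B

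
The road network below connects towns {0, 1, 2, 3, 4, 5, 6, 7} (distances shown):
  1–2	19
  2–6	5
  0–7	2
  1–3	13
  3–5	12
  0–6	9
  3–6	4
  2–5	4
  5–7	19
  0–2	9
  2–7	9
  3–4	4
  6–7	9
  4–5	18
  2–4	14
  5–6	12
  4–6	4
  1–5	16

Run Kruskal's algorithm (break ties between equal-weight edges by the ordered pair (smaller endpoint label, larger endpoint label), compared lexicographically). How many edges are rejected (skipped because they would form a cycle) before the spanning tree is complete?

Kruskal: consider edges lightest-first.
0–7 (2): add — endpoints in different components.
2–5 (4): add — endpoints in different components.
3–4 (4): add — endpoints in different components.
3–6 (4): add — endpoints in different components.
4–6 (4): skip — 4 and 6 already connected.
2–6 (5): add — endpoints in different components.
0–2 (9): add — endpoints in different components.
0–6 (9): skip — 0 and 6 already connected.
2–7 (9): skip — 2 and 7 already connected.
6–7 (9): skip — 6 and 7 already connected.
3–5 (12): skip — 3 and 5 already connected.
5–6 (12): skip — 5 and 6 already connected.
1–3 (13): add — endpoints in different components.
Edges rejected before the tree was complete: 6.

6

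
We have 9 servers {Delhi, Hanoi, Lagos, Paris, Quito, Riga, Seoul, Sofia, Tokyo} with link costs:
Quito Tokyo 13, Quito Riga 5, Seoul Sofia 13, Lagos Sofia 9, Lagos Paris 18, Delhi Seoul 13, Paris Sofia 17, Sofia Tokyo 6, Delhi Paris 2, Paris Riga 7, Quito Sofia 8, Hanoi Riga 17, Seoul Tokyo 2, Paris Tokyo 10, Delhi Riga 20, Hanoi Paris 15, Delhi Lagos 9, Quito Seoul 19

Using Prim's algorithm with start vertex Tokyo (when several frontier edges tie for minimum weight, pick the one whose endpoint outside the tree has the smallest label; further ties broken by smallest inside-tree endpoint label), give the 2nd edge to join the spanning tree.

Sofia-Tokyo

Prim, starting at Tokyo.
Step 1: cheapest edge leaving the tree is Seoul Tokyo (2); add Seoul.
Step 2: cheapest edge leaving the tree is Sofia Tokyo (6); add Sofia.
Step 3: cheapest edge leaving the tree is Quito Sofia (8); add Quito.
Step 4: cheapest edge leaving the tree is Quito Riga (5); add Riga.
Step 5: cheapest edge leaving the tree is Paris Riga (7); add Paris.
Step 6: cheapest edge leaving the tree is Delhi Paris (2); add Delhi.
Step 7: cheapest edge leaving the tree is Delhi Lagos (9); add Lagos.
Step 8: cheapest edge leaving the tree is Hanoi Paris (15); add Hanoi.
The 2nd edge added is Sofia Tokyo.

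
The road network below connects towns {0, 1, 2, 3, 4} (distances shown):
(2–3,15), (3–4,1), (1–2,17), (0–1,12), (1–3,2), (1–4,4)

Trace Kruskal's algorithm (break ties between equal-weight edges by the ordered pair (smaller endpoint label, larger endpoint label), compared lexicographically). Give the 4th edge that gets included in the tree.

Sort edges by weight, then run Kruskal:
3–4 (1): add. Components now {0} {1} {2} {3,4}
1–3 (2): add. Components now {0} {1,3,4} {2}
1–4 (4): skip — 1 and 4 already connected.
0–1 (12): add. Components now {0,1,3,4} {2}
2–3 (15): add. Components now {0,1,2,3,4}
The 4th edge added is 2–3.

2-3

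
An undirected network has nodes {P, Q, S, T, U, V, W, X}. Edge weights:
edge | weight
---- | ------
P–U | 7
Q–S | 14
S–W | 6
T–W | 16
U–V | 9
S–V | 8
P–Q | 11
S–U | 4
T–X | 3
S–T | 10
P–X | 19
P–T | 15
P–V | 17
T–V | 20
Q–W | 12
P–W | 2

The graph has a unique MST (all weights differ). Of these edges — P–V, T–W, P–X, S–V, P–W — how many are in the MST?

Kruskal's algorithm — process edges by increasing weight (ties by edge label):
P–W (2): add — endpoints in different components.
T–X (3): add — endpoints in different components.
S–U (4): add — endpoints in different components.
S–W (6): add — endpoints in different components.
P–U (7): skip — P and U already connected.
S–V (8): add — endpoints in different components.
U–V (9): skip — V and U already connected.
S–T (10): add — endpoints in different components.
P–Q (11): add — endpoints in different components.
MST edge set: {P–W, T–X, S–U, S–W, S–V, S–T, P–Q}.
Of the listed edges, {S–V, P–W} are in the MST → 2.

2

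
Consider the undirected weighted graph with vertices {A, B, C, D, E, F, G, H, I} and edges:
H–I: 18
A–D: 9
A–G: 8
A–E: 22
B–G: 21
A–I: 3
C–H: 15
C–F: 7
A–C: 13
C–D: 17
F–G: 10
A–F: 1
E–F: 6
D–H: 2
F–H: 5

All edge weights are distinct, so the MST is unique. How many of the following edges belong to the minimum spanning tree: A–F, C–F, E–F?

3

Kruskal's algorithm — process edges by increasing weight (ties by edge label):
A–F (1): add — endpoints in different components.
D–H (2): add — endpoints in different components.
A–I (3): add — endpoints in different components.
F–H (5): add — endpoints in different components.
E–F (6): add — endpoints in different components.
C–F (7): add — endpoints in different components.
A–G (8): add — endpoints in different components.
A–D (9): skip — A and D already connected.
F–G (10): skip — F and G already connected.
A–C (13): skip — A and C already connected.
C–H (15): skip — C and H already connected.
C–D (17): skip — C and D already connected.
H–I (18): skip — H and I already connected.
B–G (21): add — endpoints in different components.
MST edge set: {A–F, D–H, A–I, F–H, E–F, C–F, A–G, B–G}.
Of the listed edges, {A–F, C–F, E–F} are in the MST → 3.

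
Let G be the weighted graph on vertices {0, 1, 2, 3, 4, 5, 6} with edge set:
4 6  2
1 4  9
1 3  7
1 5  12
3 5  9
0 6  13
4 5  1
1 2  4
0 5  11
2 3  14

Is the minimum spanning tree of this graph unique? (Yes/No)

Kruskal: consider edges lightest-first.
4 5 (1): add. Components now {0} {1} {2} {3} {4,5} {6}
4 6 (2): add. Components now {0} {1} {2} {3} {4,5,6}
1 2 (4): add. Components now {0} {1,2} {3} {4,5,6}
1 3 (7): add. Components now {0} {1,2,3} {4,5,6}
1 4 (9): add. Components now {0} {1,2,3,4,5,6}
3 5 (9): skip — 3 and 5 already connected.
0 5 (11): add. Components now {0,1,2,3,4,5,6}
Non-tree edge 3 5 has weight 9, equal to the heaviest edge on its tree cycle — swapping gives another MST of the same weight. Not unique.

No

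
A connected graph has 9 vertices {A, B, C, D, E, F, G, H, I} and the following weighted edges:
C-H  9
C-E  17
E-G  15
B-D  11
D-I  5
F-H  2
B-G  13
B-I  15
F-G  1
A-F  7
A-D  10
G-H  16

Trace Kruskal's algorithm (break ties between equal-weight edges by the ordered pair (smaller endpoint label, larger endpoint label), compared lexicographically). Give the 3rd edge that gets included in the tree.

D-I

Kruskal's algorithm — process edges by increasing weight (ties by edge label):
F-G (1): add — endpoints in different components.
F-H (2): add — endpoints in different components.
D-I (5): add — endpoints in different components.
A-F (7): add — endpoints in different components.
C-H (9): add — endpoints in different components.
A-D (10): add — endpoints in different components.
B-D (11): add — endpoints in different components.
B-G (13): skip — B and G already connected.
B-I (15): skip — B and I already connected.
E-G (15): add — endpoints in different components.
The 3rd edge added is D-I.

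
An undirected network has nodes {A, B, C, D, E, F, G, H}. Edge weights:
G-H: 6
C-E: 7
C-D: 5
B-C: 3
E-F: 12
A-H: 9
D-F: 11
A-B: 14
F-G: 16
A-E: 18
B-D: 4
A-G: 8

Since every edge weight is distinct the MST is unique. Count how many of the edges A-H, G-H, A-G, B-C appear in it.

Kruskal: consider edges lightest-first.
B-C (3): add — endpoints in different components.
B-D (4): add — endpoints in different components.
C-D (5): skip — C and D already connected.
G-H (6): add — endpoints in different components.
C-E (7): add — endpoints in different components.
A-G (8): add — endpoints in different components.
A-H (9): skip — A and H already connected.
D-F (11): add — endpoints in different components.
E-F (12): skip — E and F already connected.
A-B (14): add — endpoints in different components.
MST edge set: {B-C, B-D, G-H, C-E, A-G, D-F, A-B}.
Of the listed edges, {G-H, A-G, B-C} are in the MST → 3.

3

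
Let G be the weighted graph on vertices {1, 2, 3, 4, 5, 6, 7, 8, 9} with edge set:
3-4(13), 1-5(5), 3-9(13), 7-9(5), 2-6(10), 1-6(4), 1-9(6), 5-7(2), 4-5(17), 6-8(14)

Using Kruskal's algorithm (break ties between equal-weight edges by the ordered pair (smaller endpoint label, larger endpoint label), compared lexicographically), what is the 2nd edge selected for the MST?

Sort edges by weight, then run Kruskal:
5-7 (2): add — endpoints in different components.
1-6 (4): add — endpoints in different components.
1-5 (5): add — endpoints in different components.
7-9 (5): add — endpoints in different components.
1-9 (6): skip — 1 and 9 already connected.
2-6 (10): add — endpoints in different components.
3-4 (13): add — endpoints in different components.
3-9 (13): add — endpoints in different components.
6-8 (14): add — endpoints in different components.
The 2nd edge added is 1-6.

1-6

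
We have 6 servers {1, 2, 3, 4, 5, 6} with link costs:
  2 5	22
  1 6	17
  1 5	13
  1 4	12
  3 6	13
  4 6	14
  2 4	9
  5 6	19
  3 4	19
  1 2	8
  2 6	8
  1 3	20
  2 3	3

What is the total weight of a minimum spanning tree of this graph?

41

Prim's algorithm from 5:
Step 1: cheapest edge leaving the tree is 1 5 (13); add 1.
Step 2: cheapest edge leaving the tree is 1 2 (8); add 2.
Step 3: cheapest edge leaving the tree is 2 3 (3); add 3.
Step 4: cheapest edge leaving the tree is 2 6 (8); add 6.
Step 5: cheapest edge leaving the tree is 2 4 (9); add 4.
MST edges: 1 5, 1 2, 2 3, 2 6, 2 4; total weight 13+8+3+8+9 = 41.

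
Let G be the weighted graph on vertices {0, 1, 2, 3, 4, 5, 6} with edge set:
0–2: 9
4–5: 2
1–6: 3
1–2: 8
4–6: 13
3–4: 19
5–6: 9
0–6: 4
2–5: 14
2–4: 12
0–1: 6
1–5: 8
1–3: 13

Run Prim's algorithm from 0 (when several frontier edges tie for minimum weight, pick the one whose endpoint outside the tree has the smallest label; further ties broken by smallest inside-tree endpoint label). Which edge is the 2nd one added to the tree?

Prim, starting at 0.
Step 1: frontier [0–6 4, 0–1 6, 0–2 9] → take 0–6 (4); add 6.
Step 2: frontier [0–1 6, 0–2 9, 1–6 3, 5–6 9, 4–6 13] → take 1–6 (3); add 1.
Step 3: frontier [0–2 9, 1–2 8, 1–5 8, 1–3 13, 5–6 9, 4–6 13] → take 1–2 (8); add 2.
Step 4: frontier [1–5 8, 1–3 13, 2–4 12, 2–5 14, 5–6 9, 4–6 13] → take 1–5 (8); add 5.
Step 5: frontier [1–3 13, 2–4 12, 4–5 2, 4–6 13] → take 4–5 (2); add 4.
Step 6: frontier [1–3 13, 3–4 19] → take 1–3 (13); add 3.
The 2nd edge added is 1–6.

1-6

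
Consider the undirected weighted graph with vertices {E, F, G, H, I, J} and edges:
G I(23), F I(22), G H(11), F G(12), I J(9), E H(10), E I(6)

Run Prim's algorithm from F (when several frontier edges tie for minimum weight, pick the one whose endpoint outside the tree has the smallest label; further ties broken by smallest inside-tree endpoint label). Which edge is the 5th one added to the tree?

I-J

Prim's algorithm from F:
Step 1: frontier [F G 12, F I 22] → take F G (12); add G.
Step 2: frontier [F I 22, G H 11, G I 23] → take G H (11); add H.
Step 3: frontier [F I 22, G I 23, E H 10] → take E H (10); add E.
Step 4: frontier [E I 6, F I 22, G I 23] → take E I (6); add I.
Step 5: frontier [I J 9] → take I J (9); add J.
The 5th edge added is I J.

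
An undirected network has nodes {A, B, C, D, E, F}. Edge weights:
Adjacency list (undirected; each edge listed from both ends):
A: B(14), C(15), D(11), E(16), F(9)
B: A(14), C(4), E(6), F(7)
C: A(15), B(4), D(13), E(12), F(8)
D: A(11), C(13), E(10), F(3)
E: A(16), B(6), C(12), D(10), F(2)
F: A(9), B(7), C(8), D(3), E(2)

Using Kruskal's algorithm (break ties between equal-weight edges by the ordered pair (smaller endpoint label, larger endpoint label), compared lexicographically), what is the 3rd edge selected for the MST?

B-C

Sort edges by weight, then run Kruskal:
E F (2): add. Components now {A} {B} {C} {D} {E,F}
D F (3): add. Components now {A} {B} {C} {D,E,F}
B C (4): add. Components now {A} {B,C} {D,E,F}
B E (6): add. Components now {A} {B,C,D,E,F}
B F (7): skip — B and F already connected.
C F (8): skip — C and F already connected.
A F (9): add. Components now {A,B,C,D,E,F}
The 3rd edge added is B C.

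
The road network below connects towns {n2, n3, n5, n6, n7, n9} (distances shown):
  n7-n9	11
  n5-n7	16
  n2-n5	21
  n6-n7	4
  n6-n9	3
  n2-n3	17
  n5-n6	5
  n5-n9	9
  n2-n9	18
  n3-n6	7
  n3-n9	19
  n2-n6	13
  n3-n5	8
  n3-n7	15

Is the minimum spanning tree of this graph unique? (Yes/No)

Yes

Kruskal: consider edges lightest-first.
n6-n9 (3): add. Components now {n7} {n6,n9} {n3} {n2} {n5}
n6-n7 (4): add. Components now {n6,n7,n9} {n3} {n2} {n5}
n5-n6 (5): add. Components now {n5,n6,n7,n9} {n3} {n2}
n3-n6 (7): add. Components now {n3,n5,n6,n7,n9} {n2}
n3-n5 (8): skip — n3 and n5 already connected.
n5-n9 (9): skip — n5 and n9 already connected.
n7-n9 (11): skip — n7 and n9 already connected.
n2-n6 (13): add. Components now {n2,n3,n5,n6,n7,n9}
Every non-tree edge has weight strictly greater than the heaviest edge on the tree path between its endpoints, so the MST is unique.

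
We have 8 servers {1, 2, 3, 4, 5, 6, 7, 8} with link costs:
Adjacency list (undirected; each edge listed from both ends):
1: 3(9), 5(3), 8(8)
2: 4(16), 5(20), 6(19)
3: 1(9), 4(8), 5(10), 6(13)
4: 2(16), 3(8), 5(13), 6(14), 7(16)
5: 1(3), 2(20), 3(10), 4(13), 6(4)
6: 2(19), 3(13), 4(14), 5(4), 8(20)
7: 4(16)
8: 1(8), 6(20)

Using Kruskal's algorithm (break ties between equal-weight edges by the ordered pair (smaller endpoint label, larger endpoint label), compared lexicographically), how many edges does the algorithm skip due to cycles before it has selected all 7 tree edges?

4

Kruskal: consider edges lightest-first.
1–5 (3): add — endpoints in different components.
5–6 (4): add — endpoints in different components.
1–8 (8): add — endpoints in different components.
3–4 (8): add — endpoints in different components.
1–3 (9): add — endpoints in different components.
3–5 (10): skip — 3 and 5 already connected.
3–6 (13): skip — 3 and 6 already connected.
4–5 (13): skip — 4 and 5 already connected.
4–6 (14): skip — 4 and 6 already connected.
2–4 (16): add — endpoints in different components.
4–7 (16): add — endpoints in different components.
Edges rejected before the tree was complete: 4.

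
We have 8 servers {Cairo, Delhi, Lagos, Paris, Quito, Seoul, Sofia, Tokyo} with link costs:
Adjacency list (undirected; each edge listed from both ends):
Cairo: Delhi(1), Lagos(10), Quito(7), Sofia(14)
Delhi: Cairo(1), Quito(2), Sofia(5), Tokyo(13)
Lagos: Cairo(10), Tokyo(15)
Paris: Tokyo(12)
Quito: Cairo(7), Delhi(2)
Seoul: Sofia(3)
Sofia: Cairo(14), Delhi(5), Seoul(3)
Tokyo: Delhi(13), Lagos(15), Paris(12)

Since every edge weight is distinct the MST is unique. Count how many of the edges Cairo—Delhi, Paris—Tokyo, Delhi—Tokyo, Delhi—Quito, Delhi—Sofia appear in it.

5

Kruskal's algorithm — process edges by increasing weight (ties by edge label):
Cairo—Delhi (1): add — endpoints in different components.
Delhi—Quito (2): add — endpoints in different components.
Seoul—Sofia (3): add — endpoints in different components.
Delhi—Sofia (5): add — endpoints in different components.
Cairo—Quito (7): skip — Quito and Cairo already connected.
Cairo—Lagos (10): add — endpoints in different components.
Paris—Tokyo (12): add — endpoints in different components.
Delhi—Tokyo (13): add — endpoints in different components.
MST edge set: {Cairo—Delhi, Delhi—Quito, Seoul—Sofia, Delhi—Sofia, Cairo—Lagos, Paris—Tokyo, Delhi—Tokyo}.
Of the listed edges, {Cairo—Delhi, Paris—Tokyo, Delhi—Tokyo, Delhi—Quito, Delhi—Sofia} are in the MST → 5.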